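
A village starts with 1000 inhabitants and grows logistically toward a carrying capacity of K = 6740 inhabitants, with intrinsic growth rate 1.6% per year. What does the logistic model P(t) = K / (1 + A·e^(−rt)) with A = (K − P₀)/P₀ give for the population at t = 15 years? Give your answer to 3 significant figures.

A = (6740 − 1000)/1000 = 5.74
P(15) = 6740 / (1 + 5.74·e^(−0.016·15)) = 6740 / (1 + 5.74·0.786628)
= 6740 / 5.51524 ≈ 1222.07

≈ 1,220 inhabitants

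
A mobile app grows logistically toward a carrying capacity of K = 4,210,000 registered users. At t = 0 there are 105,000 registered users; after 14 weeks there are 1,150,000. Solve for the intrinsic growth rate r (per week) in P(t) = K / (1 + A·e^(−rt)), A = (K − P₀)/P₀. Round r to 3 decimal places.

r ≈ 0.192 per week

A = (4210000 − 105000)/105000 = 39.09524
1150000 = 4210000/(1 + 39.09524·e^(−r·14)) → e^(−14r) = (3.66087 − 1)/39.09524 = 0.068061
r = −ln(0.068061)/14 = 2.68735/14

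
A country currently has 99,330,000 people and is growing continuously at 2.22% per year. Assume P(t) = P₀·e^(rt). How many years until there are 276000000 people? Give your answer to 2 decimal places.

t ≈ 46.03 years

276000000 = 99330000 · e^(0.0222·t)
t = ln(276000000/99330000) / 0.0222 = ln(2.77862) / 0.0222 = 1.02195 / 0.0222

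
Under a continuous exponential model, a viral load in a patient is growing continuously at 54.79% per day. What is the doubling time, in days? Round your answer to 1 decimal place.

doubling time ≈ 1.3 days

doubling time = ln(2) / |r| = 0.69315 / 0.5479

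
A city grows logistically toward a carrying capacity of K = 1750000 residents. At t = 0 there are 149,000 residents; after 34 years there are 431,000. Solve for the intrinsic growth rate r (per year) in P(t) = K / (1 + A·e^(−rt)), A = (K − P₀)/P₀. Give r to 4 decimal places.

r ≈ 0.0369 per year

A = (1750000 − 149000)/149000 = 10.74497
431000 = 1750000/(1 + 10.74497·e^(−r·34)) → e^(−34r) = (4.06032 − 1)/10.74497 = 0.284815
r = −ln(0.284815)/34 = 1.25592/34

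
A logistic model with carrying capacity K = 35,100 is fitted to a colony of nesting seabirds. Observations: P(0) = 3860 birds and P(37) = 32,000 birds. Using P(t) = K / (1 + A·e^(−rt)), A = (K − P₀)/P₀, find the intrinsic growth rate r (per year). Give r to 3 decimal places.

A = (35100 − 3860)/3860 = 8.09326
32000 = 35100/(1 + 8.09326·e^(−r·37)) → e^(−37r) = (1.09688 − 1)/8.09326 = 0.01197
r = −ln(0.01197)/37 = 4.42537/37

r ≈ 0.120 per year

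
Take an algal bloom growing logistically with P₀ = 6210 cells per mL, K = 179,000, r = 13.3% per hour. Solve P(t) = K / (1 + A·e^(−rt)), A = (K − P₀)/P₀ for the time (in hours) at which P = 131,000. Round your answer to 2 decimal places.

A = (179000 − 6210)/6210 = 27.82448
131000 = 179000/(1 + 27.82448·e^(−0.133t)) → 1 + 27.82448·e^(−0.133t) = 1.36641
e^(−0.133t) = 0.013169 → t = ln(75.93763)/0.133 = 4.32991/0.133

t ≈ 32.56 hours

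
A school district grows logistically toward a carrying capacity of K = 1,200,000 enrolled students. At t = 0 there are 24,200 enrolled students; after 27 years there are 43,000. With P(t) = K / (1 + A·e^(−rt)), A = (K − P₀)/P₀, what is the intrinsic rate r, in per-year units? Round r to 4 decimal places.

r ≈ 0.0219 per year

A = (1200000 − 24200)/24200 = 48.58678
43000 = 1200000/(1 + 48.58678·e^(−r·27)) → e^(−27r) = (27.90698 − 1)/48.58678 = 0.553792
r = −ln(0.553792)/27 = 0.59097/27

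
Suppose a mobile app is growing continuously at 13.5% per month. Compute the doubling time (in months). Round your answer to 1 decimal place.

doubling time = ln(2) / |r| = 0.69315 / 0.135

doubling time ≈ 5.1 months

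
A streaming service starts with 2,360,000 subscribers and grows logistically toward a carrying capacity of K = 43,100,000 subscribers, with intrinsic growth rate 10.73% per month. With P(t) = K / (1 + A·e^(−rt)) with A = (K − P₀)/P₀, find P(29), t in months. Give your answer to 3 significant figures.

A = (43100000 − 2360000)/2360000 = 17.26271
P(29) = 43100000 / (1 + 17.26271·e^(−0.1073·29)) = 43100000 / (1 + 17.26271·0.044525)
= 43100000 / 1.76863 ≈ 24369204.2

≈ 24,400,000 subscribers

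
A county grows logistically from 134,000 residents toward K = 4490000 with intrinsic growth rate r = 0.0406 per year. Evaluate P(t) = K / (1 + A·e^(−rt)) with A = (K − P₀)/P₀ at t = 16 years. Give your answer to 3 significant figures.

A = (4490000 − 134000)/134000 = 32.50746
P(16) = 4490000 / (1 + 32.50746·e^(−0.0406·16)) = 4490000 / (1 + 32.50746·0.522255)
= 4490000 / 17.97717 ≈ 249761.18

≈ 250,000 residents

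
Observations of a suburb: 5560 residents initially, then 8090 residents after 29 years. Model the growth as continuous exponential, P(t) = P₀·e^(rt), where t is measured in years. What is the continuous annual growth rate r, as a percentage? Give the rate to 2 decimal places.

r ≈ 1.29% per year

8090 = 5560 · e^(r·29)
e^(29r) = 8090/5560 = 1.45504
r = ln(1.45504) / 29 = 0.37503 / 29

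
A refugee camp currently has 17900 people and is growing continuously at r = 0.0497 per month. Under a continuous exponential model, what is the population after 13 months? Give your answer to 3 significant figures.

P(13) = 17900 · e^(0.0497·13) = 17900 · e^(0.6461)
= 17900 · 1.90808 ≈ 34154.72

≈ 34,200 people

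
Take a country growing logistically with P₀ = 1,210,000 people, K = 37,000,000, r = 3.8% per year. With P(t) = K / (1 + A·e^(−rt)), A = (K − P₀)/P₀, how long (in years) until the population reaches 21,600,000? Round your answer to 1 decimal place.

A = (37000000 − 1210000)/1210000 = 29.57851
21600000 = 37000000/(1 + 29.57851·e^(−0.038t)) → 1 + 29.57851·e^(−0.038t) = 1.71296
e^(−0.038t) = 0.024104 → t = ln(41.48674)/0.038 = 3.72537/0.038

t ≈ 98.0 years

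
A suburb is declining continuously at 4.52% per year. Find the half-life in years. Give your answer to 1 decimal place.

half-life = ln(2) / |r| = 0.69315 / 0.0452

half-life ≈ 15.3 years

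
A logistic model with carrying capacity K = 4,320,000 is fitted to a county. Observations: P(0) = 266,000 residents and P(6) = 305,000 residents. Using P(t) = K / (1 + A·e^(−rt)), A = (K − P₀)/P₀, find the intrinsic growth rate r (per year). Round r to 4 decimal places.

A = (4320000 − 266000)/266000 = 15.2406
305000 = 4320000/(1 + 15.2406·e^(−r·6)) → e^(−6r) = (14.16393 − 1)/15.2406 = 0.863741
r = −ln(0.863741)/6 = 0.14648/6

r ≈ 0.0244 per year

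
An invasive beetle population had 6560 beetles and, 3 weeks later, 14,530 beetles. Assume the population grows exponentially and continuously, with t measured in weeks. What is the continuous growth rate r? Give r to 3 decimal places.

r ≈ 0.265 per week

14530 = 6560 · e^(r·3)
e^(3r) = 14530/6560 = 2.21494
r = ln(2.21494) / 3 = 0.79522 / 3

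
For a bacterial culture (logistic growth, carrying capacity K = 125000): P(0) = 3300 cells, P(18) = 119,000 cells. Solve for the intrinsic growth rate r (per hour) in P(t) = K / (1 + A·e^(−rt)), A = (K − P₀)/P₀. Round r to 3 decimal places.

A = (125000 − 3300)/3300 = 36.87879
119000 = 125000/(1 + 36.87879·e^(−r·18)) → e^(−18r) = (1.05042 − 1)/36.87879 = 0.001367
r = −ln(0.001367)/18 = 6.595/18

r ≈ 0.366 per hour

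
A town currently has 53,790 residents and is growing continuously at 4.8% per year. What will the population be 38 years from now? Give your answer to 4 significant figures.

≈ 333,300 residents

P(38) = 53790 · e^(0.048·38) = 53790 · e^(1.824)
= 53790 · 6.1966 ≈ 333314.86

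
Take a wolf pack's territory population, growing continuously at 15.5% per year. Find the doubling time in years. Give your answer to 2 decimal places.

doubling time = ln(2) / |r| = 0.69315 / 0.155

doubling time ≈ 4.47 years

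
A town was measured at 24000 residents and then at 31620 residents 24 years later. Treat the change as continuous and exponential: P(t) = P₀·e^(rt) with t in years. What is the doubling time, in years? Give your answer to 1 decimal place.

doubling time ≈ 60.3 years

r = ln(31620/24000) / 24 = ln(1.3175) / 24 ≈ 0.011489 per year
doubling time = ln 2 / |r| = 0.69315 / 0.011489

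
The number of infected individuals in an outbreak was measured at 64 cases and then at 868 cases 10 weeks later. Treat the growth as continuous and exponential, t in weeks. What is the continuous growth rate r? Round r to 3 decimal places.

868 = 64 · e^(r·10)
e^(10r) = 868/64 = 13.5625
r = ln(13.5625) / 10 = 2.60731 / 10

r ≈ 0.261 per week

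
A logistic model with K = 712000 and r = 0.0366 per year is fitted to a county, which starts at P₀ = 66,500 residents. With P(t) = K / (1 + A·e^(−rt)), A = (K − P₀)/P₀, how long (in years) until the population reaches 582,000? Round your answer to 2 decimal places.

t ≈ 103.05 years

A = (712000 − 66500)/66500 = 9.70677
582000 = 712000/(1 + 9.70677·e^(−0.0366t)) → 1 + 9.70677·e^(−0.0366t) = 1.22337
e^(−0.0366t) = 0.023012 → t = ln(43.45645)/0.0366 = 3.77176/0.0366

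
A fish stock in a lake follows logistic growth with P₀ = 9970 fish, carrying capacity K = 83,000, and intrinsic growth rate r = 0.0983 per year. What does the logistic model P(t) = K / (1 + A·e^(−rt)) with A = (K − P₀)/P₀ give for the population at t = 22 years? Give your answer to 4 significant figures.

A = (83000 − 9970)/9970 = 7.32497
P(22) = 83000 / (1 + 7.32497·e^(−0.0983·22)) = 83000 / (1 + 7.32497·0.115026)
= 83000 / 1.84256 ≈ 45046.02

≈ 45,050 fish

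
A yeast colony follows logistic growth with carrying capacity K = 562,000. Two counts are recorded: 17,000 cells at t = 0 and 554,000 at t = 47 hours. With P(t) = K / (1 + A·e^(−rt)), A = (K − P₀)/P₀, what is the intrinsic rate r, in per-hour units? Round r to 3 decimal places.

r ≈ 0.164 per hour

A = (562000 − 17000)/17000 = 32.05882
554000 = 562000/(1 + 32.05882·e^(−r·47)) → e^(−47r) = (1.01444 − 1)/32.05882 = 0.00045
r = −ln(0.00045)/47 = 7.7053/47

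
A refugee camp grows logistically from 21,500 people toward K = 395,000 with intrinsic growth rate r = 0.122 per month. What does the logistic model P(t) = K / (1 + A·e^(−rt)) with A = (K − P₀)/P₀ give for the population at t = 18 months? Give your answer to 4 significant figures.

A = (395000 − 21500)/21500 = 17.37209
P(18) = 395000 / (1 + 17.37209·e^(−0.122·18)) = 395000 / (1 + 17.37209·0.111247)
= 395000 / 2.9326 ≈ 134692.87

≈ 134,700 people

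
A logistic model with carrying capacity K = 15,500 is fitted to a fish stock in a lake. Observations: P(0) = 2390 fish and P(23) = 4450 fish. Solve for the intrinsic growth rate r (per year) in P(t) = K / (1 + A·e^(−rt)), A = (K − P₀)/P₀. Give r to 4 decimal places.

A = (15500 − 2390)/2390 = 5.48536
4450 = 15500/(1 + 5.48536·e^(−r·23)) → e^(−23r) = (3.48315 − 1)/5.48536 = 0.452686
r = −ln(0.452686)/23 = 0.79256/23

r ≈ 0.0345 per year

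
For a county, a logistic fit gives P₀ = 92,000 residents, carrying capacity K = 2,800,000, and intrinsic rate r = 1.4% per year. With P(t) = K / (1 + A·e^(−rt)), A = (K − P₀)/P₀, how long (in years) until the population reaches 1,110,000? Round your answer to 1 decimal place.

A = (2800000 − 92000)/92000 = 29.43478
1110000 = 2800000/(1 + 29.43478·e^(−0.014t)) → 1 + 29.43478·e^(−0.014t) = 2.52252
e^(−0.014t) = 0.051725 → t = ln(19.3329)/0.014 = 2.96181/0.014

t ≈ 211.6 years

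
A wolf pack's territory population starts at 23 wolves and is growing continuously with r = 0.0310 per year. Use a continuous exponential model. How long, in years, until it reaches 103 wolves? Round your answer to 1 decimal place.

t ≈ 48.4 years

103 = 23 · e^(0.031·t)
t = ln(103/23) / 0.031 = ln(4.47826) / 0.031 = 1.49923 / 0.031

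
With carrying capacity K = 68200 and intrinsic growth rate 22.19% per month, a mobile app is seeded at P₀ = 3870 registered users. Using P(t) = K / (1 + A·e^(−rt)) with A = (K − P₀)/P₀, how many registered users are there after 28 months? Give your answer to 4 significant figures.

≈ 66,000 registered users

A = (68200 − 3870)/3870 = 16.62274
P(28) = 68200 / (1 + 16.62274·e^(−0.2219·28)) = 68200 / (1 + 16.62274·0.002003)
= 68200 / 1.03329 ≈ 66002.62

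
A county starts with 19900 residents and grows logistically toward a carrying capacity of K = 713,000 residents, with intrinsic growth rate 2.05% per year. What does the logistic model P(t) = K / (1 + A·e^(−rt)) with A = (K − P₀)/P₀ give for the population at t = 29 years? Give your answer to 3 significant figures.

≈ 35,300 residents

A = (713000 − 19900)/19900 = 34.82915
P(29) = 713000 / (1 + 34.82915·e^(−0.0205·29)) = 713000 / (1 + 34.82915·0.551838)
= 713000 / 20.22006 ≈ 35262.01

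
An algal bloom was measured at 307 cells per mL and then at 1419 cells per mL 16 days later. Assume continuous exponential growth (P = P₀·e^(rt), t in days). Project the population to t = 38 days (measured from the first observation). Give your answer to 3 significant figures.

r = ln(1419/307) / 16 ≈ 0.095679 per day
P(38) = 307 · e^(0.095679·38) = 307 · 37.9319 ≈ 11645.09

≈ 11,600 cells per mL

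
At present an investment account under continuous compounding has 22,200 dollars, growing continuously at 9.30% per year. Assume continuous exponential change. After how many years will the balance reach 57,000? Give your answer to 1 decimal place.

t ≈ 10.1 years

57000 = 22200 · e^(0.093·t)
t = ln(57000/22200) / 0.093 = ln(2.56757) / 0.093 = 0.94296 / 0.093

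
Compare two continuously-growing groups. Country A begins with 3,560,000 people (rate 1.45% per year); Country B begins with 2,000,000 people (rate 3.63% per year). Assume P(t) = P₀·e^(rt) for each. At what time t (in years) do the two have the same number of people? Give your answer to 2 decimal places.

3560000·e^(0.0145t) = 2000000·e^(0.0363t)
3560000/2000000 = e^((0.0363 − 0.0145)t) → ln(1.78) = 0.0218·t
t = 0.57661 / 0.0218

t ≈ 26.45 years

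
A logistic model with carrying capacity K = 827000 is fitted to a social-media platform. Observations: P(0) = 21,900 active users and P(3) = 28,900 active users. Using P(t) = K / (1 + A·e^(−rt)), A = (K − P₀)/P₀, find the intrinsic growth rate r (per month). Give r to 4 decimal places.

A = (827000 − 21900)/21900 = 36.76256
28900 = 827000/(1 + 36.76256·e^(−r·3)) → e^(−3r) = (28.61592 − 1)/36.76256 = 0.751197
r = −ln(0.751197)/3 = 0.28609/3

r ≈ 0.0954 per month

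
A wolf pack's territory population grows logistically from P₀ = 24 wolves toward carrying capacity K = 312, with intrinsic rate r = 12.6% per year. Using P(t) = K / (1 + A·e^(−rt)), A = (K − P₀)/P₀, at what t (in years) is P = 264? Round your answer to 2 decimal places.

t ≈ 33.25 years

A = (312 − 24)/24 = 12
264 = 312/(1 + 12·e^(−0.126t)) → 1 + 12·e^(−0.126t) = 1.18182
e^(−0.126t) = 0.015152 → t = ln(66)/0.126 = 4.18965/0.126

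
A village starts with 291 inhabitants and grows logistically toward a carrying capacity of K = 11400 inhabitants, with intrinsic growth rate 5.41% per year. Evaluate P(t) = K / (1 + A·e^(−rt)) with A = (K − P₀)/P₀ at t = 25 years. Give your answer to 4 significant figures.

A = (11400 − 291)/291 = 38.17526
P(25) = 11400 / (1 + 38.17526·e^(−0.0541·25)) = 11400 / (1 + 38.17526·0.258593)
= 11400 / 10.87185 ≈ 1048.58

≈ 1,049 inhabitants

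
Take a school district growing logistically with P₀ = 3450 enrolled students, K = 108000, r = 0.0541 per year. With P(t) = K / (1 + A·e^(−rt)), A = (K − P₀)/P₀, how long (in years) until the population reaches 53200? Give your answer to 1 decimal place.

A = (108000 − 3450)/3450 = 30.30435
53200 = 108000/(1 + 30.30435·e^(−0.0541t)) → 1 + 30.30435·e^(−0.0541t) = 2.03008
e^(−0.0541t) = 0.033991 → t = ln(29.41955)/0.0541 = 3.38166/0.0541

t ≈ 62.5 years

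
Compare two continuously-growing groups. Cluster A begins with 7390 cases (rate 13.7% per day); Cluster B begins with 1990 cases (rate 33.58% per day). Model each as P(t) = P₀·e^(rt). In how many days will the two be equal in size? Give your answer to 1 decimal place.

7390·e^(0.137t) = 1990·e^(0.3358t)
7390/1990 = e^((0.3358 − 0.137)t) → ln(3.71357) = 0.1988·t
t = 1.31199 / 0.1988

t ≈ 6.6 days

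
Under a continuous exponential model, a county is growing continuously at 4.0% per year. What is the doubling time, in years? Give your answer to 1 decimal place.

doubling time = ln(2) / |r| = 0.69315 / 0.04

doubling time ≈ 17.3 years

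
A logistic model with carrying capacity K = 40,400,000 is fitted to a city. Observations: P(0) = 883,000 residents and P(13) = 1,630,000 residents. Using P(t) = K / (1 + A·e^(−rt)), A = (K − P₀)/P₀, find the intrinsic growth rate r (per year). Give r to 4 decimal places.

r ≈ 0.0486 per year

A = (40400000 − 883000)/883000 = 44.75311
1630000 = 40400000/(1 + 44.75311·e^(−r·13)) → e^(−13r) = (24.78528 − 1)/44.75311 = 0.531478
r = −ln(0.531478)/13 = 0.63209/13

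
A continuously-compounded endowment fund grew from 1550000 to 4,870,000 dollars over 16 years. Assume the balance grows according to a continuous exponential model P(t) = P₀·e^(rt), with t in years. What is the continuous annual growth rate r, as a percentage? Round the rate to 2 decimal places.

r ≈ 7.16% per year

4870000 = 1550000 · e^(r·16)
e^(16r) = 4870000/1550000 = 3.14194
r = ln(3.14194) / 16 = 1.14484 / 16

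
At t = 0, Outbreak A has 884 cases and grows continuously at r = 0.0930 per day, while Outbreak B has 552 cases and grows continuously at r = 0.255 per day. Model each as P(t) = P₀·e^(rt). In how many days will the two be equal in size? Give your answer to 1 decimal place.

884·e^(0.093t) = 552·e^(0.255t)
884/552 = e^((0.255 − 0.093)t) → ln(1.60145) = 0.162·t
t = 0.47091 / 0.162

t ≈ 2.9 days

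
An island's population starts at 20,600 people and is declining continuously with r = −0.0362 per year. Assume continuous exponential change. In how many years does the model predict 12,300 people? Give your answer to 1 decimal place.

t ≈ 14.2 years

12300 = 20600 · e^(-0.0362·t)
t = ln(12300/20600) / -0.0362 = ln(0.59709) / -0.0362 = -0.51569 / -0.0362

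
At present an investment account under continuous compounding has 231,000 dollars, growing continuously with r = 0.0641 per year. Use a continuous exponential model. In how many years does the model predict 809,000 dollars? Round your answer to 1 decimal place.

t ≈ 19.6 years

809000 = 231000 · e^(0.0641·t)
t = ln(809000/231000) / 0.0641 = ln(3.50216) / 0.0641 = 1.25338 / 0.0641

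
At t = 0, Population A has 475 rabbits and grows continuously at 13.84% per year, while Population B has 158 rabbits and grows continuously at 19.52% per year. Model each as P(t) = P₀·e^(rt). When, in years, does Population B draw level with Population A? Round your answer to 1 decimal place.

475·e^(0.1384t) = 158·e^(0.1952t)
475/158 = e^((0.1952 − 0.1384)t) → ln(3.00633) = 0.0568·t
t = 1.10072 / 0.0568

t ≈ 19.4 years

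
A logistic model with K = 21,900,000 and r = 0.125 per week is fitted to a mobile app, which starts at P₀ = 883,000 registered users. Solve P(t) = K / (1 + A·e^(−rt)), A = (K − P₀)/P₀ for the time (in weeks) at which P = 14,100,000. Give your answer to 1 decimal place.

t ≈ 30.1 weeks

A = (21900000 − 883000)/883000 = 23.80181
14100000 = 21900000/(1 + 23.80181·e^(−0.125t)) → 1 + 23.80181·e^(−0.125t) = 1.55319
e^(−0.125t) = 0.023242 → t = ln(43.02635)/0.125 = 3.76181/0.125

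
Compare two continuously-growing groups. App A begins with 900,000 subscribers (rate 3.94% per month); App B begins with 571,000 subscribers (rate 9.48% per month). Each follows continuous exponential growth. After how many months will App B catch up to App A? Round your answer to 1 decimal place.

t ≈ 8.2 months

900000·e^(0.0394t) = 571000·e^(0.0948t)
900000/571000 = e^((0.0948 − 0.0394)t) → ln(1.57618) = 0.0554·t
t = 0.45501 / 0.0554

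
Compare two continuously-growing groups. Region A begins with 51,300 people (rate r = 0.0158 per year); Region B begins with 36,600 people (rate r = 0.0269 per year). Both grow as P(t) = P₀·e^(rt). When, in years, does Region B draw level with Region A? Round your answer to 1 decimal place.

t ≈ 30.4 years

51300·e^(0.0158t) = 36600·e^(0.0269t)
51300/36600 = e^((0.0269 − 0.0158)t) → ln(1.40164) = 0.0111·t
t = 0.33764 / 0.0111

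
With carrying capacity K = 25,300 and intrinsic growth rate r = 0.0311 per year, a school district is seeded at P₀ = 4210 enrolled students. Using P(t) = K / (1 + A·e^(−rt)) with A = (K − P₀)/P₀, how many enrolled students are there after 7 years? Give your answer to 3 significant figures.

A = (25300 − 4210)/4210 = 5.0095
P(7) = 25300 / (1 + 5.0095·e^(−0.0311·7)) = 25300 / (1 + 5.0095·0.804367)
= 25300 / 5.02948 ≈ 5030.35

≈ 5,030 enrolled students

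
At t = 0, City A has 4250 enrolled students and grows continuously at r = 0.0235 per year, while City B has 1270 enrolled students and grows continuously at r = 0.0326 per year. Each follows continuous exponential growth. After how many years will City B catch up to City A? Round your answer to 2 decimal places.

4250·e^(0.0235t) = 1270·e^(0.0326t)
4250/1270 = e^((0.0326 − 0.0235)t) → ln(3.34646) = 0.0091·t
t = 1.2079 / 0.0091

t ≈ 132.74 years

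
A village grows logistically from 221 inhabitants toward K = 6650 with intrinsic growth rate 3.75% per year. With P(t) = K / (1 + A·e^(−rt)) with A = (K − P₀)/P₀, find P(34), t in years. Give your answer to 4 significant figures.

≈ 728.5 inhabitants

A = (6650 − 221)/221 = 29.0905
P(34) = 6650 / (1 + 29.0905·e^(−0.0375·34)) = 6650 / (1 + 29.0905·0.279431)
= 6650 / 9.12879 ≈ 728.46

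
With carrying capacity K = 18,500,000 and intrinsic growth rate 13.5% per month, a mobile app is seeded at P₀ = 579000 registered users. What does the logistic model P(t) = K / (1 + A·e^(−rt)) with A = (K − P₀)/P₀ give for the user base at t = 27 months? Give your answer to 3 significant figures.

≈ 10,200,000 registered users

A = (18500000 − 579000)/579000 = 30.95164
P(27) = 18500000 / (1 + 30.95164·e^(−0.135·27)) = 18500000 / (1 + 30.95164·0.026121)
= 18500000 / 1.8085 ≈ 10229469.14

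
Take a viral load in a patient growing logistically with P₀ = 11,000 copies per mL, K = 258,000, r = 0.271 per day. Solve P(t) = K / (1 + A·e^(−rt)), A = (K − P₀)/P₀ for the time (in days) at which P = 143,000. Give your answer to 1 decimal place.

A = (258000 − 11000)/11000 = 22.45455
143000 = 258000/(1 + 22.45455·e^(−0.271t)) → 1 + 22.45455·e^(−0.271t) = 1.8042
e^(−0.271t) = 0.035814 → t = ln(27.92174)/0.271 = 3.32941/0.271

t ≈ 12.3 days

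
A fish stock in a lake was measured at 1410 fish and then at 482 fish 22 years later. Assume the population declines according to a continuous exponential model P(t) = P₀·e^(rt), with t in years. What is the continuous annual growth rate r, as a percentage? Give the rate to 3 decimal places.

r ≈ -4.879% per year

482 = 1410 · e^(r·22)
e^(22r) = 482/1410 = 0.34184
r = ln(0.34184) / 22 = -1.0734 / 22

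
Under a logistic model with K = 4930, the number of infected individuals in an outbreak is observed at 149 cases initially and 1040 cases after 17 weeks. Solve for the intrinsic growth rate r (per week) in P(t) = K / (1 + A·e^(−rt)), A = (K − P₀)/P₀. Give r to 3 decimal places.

r ≈ 0.126 per week

A = (4930 − 149)/149 = 32.08725
1040 = 4930/(1 + 32.08725·e^(−r·17)) → e^(−17r) = (4.74038 − 1)/32.08725 = 0.116569
r = −ln(0.116569)/17 = 2.14927/17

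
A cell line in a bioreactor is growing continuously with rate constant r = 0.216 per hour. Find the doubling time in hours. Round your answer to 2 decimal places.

doubling time = ln(2) / |r| = 0.69315 / 0.216

doubling time ≈ 3.21 hours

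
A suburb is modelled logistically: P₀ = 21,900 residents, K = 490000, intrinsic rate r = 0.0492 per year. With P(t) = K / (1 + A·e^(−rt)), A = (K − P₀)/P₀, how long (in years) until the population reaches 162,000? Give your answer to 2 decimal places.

t ≈ 47.90 years

A = (490000 − 21900)/21900 = 21.37443
162000 = 490000/(1 + 21.37443·e^(−0.0492t)) → 1 + 21.37443·e^(−0.0492t) = 3.02469
e^(−0.0492t) = 0.094725 → t = ln(10.55688)/0.0492 = 2.35678/0.0492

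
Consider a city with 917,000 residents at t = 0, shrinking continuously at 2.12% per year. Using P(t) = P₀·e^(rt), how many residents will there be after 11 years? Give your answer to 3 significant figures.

≈ 726,000 residents

P(11) = 917000 · e^(-0.0212·11) = 917000 · e^(-0.2332)
= 917000 · 0.792 ≈ 726259.56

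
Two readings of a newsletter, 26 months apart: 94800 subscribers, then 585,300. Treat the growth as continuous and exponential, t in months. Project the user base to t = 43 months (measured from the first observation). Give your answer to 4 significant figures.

r = ln(585300/94800) / 26 ≈ 0.070014 per month
P(43) = 94800 · e^(0.070014·43) = 94800 · 20.29932 ≈ 1924375.42

≈ 1,924,000 subscribers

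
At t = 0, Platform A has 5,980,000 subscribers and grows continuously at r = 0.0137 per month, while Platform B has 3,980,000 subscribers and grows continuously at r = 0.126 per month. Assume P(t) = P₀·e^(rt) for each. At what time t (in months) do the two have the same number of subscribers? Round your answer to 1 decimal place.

t ≈ 3.6 months

5980000·e^(0.0137t) = 3980000·e^(0.126t)
5980000/3980000 = e^((0.126 − 0.0137)t) → ln(1.50251) = 0.1123·t
t = 0.40714 / 0.1123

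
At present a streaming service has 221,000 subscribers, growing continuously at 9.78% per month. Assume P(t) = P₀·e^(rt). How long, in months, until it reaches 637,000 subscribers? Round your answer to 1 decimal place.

t ≈ 10.8 months

637000 = 221000 · e^(0.0978·t)
t = ln(637000/221000) / 0.0978 = ln(2.88235) / 0.0978 = 1.05861 / 0.0978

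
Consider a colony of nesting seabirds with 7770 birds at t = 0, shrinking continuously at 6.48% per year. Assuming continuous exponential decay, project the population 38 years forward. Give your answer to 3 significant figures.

P(38) = 7770 · e^(-0.0648·38) = 7770 · e^(-2.4624)
= 7770 · 0.08523 ≈ 662.24

≈ 662 birds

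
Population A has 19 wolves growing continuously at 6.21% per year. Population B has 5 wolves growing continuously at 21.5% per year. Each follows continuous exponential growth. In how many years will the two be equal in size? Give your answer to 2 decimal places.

19·e^(0.0621t) = 5·e^(0.215t)
19/5 = e^((0.215 − 0.0621)t) → ln(3.8) = 0.1529·t
t = 1.335 / 0.1529

t ≈ 8.73 years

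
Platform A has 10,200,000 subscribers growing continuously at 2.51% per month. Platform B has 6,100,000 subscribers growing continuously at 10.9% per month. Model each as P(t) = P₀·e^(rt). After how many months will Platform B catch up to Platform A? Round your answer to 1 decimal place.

10200000·e^(0.0251t) = 6100000·e^(0.109t)
10200000/6100000 = e^((0.109 − 0.0251)t) → ln(1.67213) = 0.0839·t
t = 0.5141 / 0.0839

t ≈ 6.1 months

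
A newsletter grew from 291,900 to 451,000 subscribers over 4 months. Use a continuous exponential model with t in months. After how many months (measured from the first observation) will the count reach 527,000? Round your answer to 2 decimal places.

t ≈ 5.43 months

r = ln(451000/291900) / 4 ≈ 0.108764 per month
t = ln(527000/291900) / r = 0.59079 / 0.108764 ≈ 5.432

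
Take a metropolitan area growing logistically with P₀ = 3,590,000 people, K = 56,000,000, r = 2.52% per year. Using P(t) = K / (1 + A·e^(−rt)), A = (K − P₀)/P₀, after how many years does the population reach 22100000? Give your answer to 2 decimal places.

A = (56000000 − 3590000)/3590000 = 14.59889
22100000 = 56000000/(1 + 14.59889·e^(−0.0252t)) → 1 + 14.59889·e^(−0.0252t) = 2.53394
e^(−0.0252t) = 0.105072 → t = ln(9.51727)/0.0252 = 2.25311/0.0252

t ≈ 89.41 years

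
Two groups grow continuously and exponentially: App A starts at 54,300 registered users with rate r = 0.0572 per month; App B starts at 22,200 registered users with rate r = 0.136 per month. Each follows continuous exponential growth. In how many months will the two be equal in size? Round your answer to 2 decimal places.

54300·e^(0.0572t) = 22200·e^(0.136t)
54300/22200 = e^((0.136 − 0.0572)t) → ln(2.44595) = 0.0788·t
t = 0.89443 / 0.0788

t ≈ 11.35 months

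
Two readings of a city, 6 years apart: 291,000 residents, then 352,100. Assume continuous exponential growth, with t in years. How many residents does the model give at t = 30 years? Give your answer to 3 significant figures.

r = ln(352100/291000) / 6 ≈ 0.031765 per year
P(30) = 291000 · e^(0.031765·30) = 291000 · 2.59337 ≈ 754671.88

≈ 755,000 residents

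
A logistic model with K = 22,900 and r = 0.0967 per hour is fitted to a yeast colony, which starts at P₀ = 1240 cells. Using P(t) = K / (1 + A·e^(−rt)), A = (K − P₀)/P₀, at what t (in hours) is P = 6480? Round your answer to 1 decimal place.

t ≈ 20.0 hours

A = (22900 − 1240)/1240 = 17.46774
6480 = 22900/(1 + 17.46774·e^(−0.0967t)) → 1 + 17.46774·e^(−0.0967t) = 3.53395
e^(−0.0967t) = 0.145065 → t = ln(6.89348)/0.0967 = 1.93058/0.0967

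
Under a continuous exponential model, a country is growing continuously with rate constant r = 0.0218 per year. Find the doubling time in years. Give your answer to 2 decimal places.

doubling time ≈ 31.80 years

doubling time = ln(2) / |r| = 0.69315 / 0.0218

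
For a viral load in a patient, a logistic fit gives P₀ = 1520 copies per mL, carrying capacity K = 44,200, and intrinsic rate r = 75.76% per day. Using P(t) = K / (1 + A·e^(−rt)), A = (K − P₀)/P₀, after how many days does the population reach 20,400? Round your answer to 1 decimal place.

A = (44200 − 1520)/1520 = 28.07895
20400 = 44200/(1 + 28.07895·e^(−0.7576t)) → 1 + 28.07895·e^(−0.7576t) = 2.16667
e^(−0.7576t) = 0.04155 → t = ln(24.06767)/0.7576 = 3.18087/0.7576

t ≈ 4.2 days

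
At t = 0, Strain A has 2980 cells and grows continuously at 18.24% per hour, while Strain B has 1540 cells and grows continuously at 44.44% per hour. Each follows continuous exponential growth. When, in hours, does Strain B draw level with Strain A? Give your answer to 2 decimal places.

2980·e^(0.1824t) = 1540·e^(0.4444t)
2980/1540 = e^((0.4444 − 0.1824)t) → ln(1.93506) = 0.262·t
t = 0.66014 / 0.262

t ≈ 2.52 hours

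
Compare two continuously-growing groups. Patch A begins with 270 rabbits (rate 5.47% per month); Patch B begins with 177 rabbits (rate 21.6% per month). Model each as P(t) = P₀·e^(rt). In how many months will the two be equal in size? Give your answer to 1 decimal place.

t ≈ 2.6 months

270·e^(0.0547t) = 177·e^(0.216t)
270/177 = e^((0.216 − 0.0547)t) → ln(1.52542) = 0.1613·t
t = 0.42227 / 0.1613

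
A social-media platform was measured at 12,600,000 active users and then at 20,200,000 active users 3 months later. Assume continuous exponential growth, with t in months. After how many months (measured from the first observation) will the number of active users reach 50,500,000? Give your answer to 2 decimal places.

t ≈ 8.82 months

r = ln(20200000/12600000) / 3 ≈ 0.157329 per month
t = ln(50500000/12600000) / r = 1.38828 / 0.157329 ≈ 8.824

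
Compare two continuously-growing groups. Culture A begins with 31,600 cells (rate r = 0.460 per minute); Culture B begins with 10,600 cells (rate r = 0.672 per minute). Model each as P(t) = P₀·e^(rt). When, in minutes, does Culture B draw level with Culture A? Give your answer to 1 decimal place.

31600·e^(0.46t) = 10600·e^(0.672t)
31600/10600 = e^((0.672 − 0.46)t) → ln(2.98113) = 0.212·t
t = 1.0923 / 0.212

t ≈ 5.2 minutes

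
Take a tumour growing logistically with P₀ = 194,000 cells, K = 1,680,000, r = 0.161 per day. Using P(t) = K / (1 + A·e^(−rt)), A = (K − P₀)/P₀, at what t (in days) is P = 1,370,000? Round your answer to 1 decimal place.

A = (1680000 − 194000)/194000 = 7.65979
1370000 = 1680000/(1 + 7.65979·e^(−0.161t)) → 1 + 7.65979·e^(−0.161t) = 1.22628
e^(−0.161t) = 0.029541 → t = ln(33.85135)/0.161 = 3.52198/0.161

t ≈ 21.9 days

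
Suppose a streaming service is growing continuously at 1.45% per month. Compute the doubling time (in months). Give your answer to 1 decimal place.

doubling time = ln(2) / |r| = 0.69315 / 0.0145

doubling time ≈ 47.8 months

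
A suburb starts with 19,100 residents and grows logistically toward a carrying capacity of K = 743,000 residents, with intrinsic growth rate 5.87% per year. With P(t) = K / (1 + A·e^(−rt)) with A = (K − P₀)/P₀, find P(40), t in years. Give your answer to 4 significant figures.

A = (743000 − 19100)/19100 = 37.90052
P(40) = 743000 / (1 + 37.90052·e^(−0.0587·40)) = 743000 / (1 + 37.90052·0.09556)
= 743000 / 4.62178 ≈ 160760.66

≈ 160,800 residents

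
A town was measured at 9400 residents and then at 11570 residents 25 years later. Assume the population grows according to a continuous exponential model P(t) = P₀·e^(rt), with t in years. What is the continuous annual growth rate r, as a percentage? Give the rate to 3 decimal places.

r ≈ 0.831% per year

11570 = 9400 · e^(r·25)
e^(25r) = 11570/9400 = 1.23085
r = ln(1.23085) / 25 = 0.20771 / 25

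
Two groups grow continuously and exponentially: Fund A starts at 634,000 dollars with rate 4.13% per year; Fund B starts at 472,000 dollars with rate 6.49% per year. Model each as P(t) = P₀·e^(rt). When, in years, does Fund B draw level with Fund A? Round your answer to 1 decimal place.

634000·e^(0.0413t) = 472000·e^(0.0649t)
634000/472000 = e^((0.0649 − 0.0413)t) → ln(1.34322) = 0.0236·t
t = 0.29507 / 0.0236

t ≈ 12.5 years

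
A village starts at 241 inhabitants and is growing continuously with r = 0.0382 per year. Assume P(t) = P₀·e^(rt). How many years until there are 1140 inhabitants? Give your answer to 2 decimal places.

1140 = 241 · e^(0.0382·t)
t = ln(1140/241) / 0.0382 = ln(4.73029) / 0.0382 = 1.55399 / 0.0382

t ≈ 40.68 years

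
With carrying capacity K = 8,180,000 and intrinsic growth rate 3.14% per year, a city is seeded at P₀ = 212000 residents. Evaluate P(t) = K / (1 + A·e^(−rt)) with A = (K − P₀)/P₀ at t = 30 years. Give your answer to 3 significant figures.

A = (8180000 − 212000)/212000 = 37.58491
P(30) = 8180000 / (1 + 37.58491·e^(−0.0314·30)) = 8180000 / (1 + 37.58491·0.389847)
= 8180000 / 15.65238 ≈ 522604.35

≈ 523,000 residents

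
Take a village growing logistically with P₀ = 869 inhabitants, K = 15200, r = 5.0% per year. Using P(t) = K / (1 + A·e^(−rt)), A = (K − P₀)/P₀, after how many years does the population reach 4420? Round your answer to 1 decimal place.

t ≈ 38.2 years

A = (15200 − 869)/869 = 16.49137
4420 = 15200/(1 + 16.49137·e^(−0.05t)) → 1 + 16.49137·e^(−0.05t) = 3.43891
e^(−0.05t) = 0.14789 → t = ln(6.76177)/0.05 = 1.91128/0.05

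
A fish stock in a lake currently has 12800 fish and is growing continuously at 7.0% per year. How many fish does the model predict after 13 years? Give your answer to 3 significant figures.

P(13) = 12800 · e^(0.07·13) = 12800 · e^(0.91)
= 12800 · 2.48432 ≈ 31799.33

≈ 31,800 fish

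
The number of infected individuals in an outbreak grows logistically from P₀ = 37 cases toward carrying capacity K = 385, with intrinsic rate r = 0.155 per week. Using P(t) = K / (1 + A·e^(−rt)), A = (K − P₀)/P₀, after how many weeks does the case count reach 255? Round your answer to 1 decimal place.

A = (385 − 37)/37 = 9.40541
255 = 385/(1 + 9.40541·e^(−0.155t)) → 1 + 9.40541·e^(−0.155t) = 1.5098
e^(−0.155t) = 0.054203 → t = ln(18.44906)/0.155 = 2.91501/0.155

t ≈ 18.8 weeks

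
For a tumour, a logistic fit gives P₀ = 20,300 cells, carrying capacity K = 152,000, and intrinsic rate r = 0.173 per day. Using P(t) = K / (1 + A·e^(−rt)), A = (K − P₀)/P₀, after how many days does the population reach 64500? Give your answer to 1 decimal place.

t ≈ 9.0 days

A = (152000 − 20300)/20300 = 6.48768
64500 = 152000/(1 + 6.48768·e^(−0.173t)) → 1 + 6.48768·e^(−0.173t) = 2.35659
e^(−0.173t) = 0.209102 → t = ln(4.78235)/0.173 = 1.56493/0.173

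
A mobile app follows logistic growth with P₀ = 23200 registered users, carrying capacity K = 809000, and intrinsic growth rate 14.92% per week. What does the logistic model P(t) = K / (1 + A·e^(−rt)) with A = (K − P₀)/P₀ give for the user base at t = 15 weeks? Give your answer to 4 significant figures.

≈ 175,400 registered users

A = (809000 − 23200)/23200 = 33.87069
P(15) = 809000 / (1 + 33.87069·e^(−0.1492·15)) = 809000 / (1 + 33.87069·0.106672)
= 809000 / 4.61304 ≈ 175372.35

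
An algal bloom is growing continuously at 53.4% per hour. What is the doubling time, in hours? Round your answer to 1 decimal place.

doubling time = ln(2) / |r| = 0.69315 / 0.534

doubling time ≈ 1.3 hours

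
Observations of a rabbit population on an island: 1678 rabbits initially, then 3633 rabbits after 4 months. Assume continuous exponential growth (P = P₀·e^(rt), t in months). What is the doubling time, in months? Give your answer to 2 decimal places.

r = ln(3633/1678) / 4 = ln(2.16508) / 4 ≈ 0.193114 per month
doubling time = ln 2 / |r| = 0.69315 / 0.193114

doubling time ≈ 3.59 months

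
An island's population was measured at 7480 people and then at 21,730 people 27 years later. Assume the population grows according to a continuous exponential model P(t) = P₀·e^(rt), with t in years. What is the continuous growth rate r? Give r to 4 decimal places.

21730 = 7480 · e^(r·27)
e^(27r) = 21730/7480 = 2.90508
r = ln(2.90508) / 27 = 1.06646 / 27

r ≈ 0.0395 per year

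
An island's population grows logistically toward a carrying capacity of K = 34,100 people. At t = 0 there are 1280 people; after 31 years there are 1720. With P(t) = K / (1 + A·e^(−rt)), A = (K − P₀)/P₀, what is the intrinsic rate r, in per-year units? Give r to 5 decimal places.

r ≈ 0.00997 per year

A = (34100 − 1280)/1280 = 25.64062
1720 = 34100/(1 + 25.64062·e^(−r·31)) → e^(−31r) = (19.82558 − 1)/25.64062 = 0.734209
r = −ln(0.734209)/31 = 0.30896/31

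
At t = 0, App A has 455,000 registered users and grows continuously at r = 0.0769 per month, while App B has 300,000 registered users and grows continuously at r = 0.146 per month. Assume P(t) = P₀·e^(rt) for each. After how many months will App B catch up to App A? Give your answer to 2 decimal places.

t ≈ 6.03 months

455000·e^(0.0769t) = 300000·e^(0.146t)
455000/300000 = e^((0.146 − 0.0769)t) → ln(1.51667) = 0.0691·t
t = 0.41651 / 0.0691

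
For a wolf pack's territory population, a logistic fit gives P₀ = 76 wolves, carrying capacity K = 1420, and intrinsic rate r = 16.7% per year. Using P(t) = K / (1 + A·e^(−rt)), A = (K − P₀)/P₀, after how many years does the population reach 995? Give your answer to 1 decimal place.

t ≈ 22.3 years

A = (1420 − 76)/76 = 17.68421
995 = 1420/(1 + 17.68421·e^(−0.167t)) → 1 + 17.68421·e^(−0.167t) = 1.42714
e^(−0.167t) = 0.024154 → t = ln(41.40186)/0.167 = 3.72333/0.167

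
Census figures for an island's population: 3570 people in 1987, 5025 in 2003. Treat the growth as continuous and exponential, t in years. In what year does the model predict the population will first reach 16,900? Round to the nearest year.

r = ln(5025/3570) / 16 = 0.34186/16 ≈ 0.021366 per year
t = ln(16900/3570) / r = 1.55475/0.021366 ≈ 72.77 years after 1987

year 2060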